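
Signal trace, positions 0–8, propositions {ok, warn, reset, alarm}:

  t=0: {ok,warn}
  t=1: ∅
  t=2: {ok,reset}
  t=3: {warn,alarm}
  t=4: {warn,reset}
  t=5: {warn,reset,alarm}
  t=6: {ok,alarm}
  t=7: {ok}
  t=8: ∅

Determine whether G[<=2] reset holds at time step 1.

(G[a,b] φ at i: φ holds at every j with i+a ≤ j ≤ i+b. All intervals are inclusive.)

No

Check reset at every j in [1,3]:
  j=1: false
  j=2: true
  j=3: false
Fails at j=1 → formula fails.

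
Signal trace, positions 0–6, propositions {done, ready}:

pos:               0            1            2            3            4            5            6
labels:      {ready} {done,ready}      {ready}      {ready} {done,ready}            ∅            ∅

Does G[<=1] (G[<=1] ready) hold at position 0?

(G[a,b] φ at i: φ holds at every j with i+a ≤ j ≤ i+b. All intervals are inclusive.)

Check G[<=1] ready at every j in [0,1]:
  j=0: holds on [0,1]
  j=1: holds on [1,2]
All positions satisfy it → formula holds.

Holds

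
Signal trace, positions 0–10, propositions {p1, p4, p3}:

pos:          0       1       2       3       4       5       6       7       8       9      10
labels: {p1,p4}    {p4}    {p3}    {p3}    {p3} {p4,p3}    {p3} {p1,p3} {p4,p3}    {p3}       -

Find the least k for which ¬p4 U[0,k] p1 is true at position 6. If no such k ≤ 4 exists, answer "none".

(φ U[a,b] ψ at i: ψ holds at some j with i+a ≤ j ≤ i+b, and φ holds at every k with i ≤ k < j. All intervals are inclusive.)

Need earliest j ≥ 6 with p1, and ¬p4 at every k in [6,j-1].
  j=6: rhs fails.
  j=7: rhs holds; lhs holds on [6,6]. k = 1.

1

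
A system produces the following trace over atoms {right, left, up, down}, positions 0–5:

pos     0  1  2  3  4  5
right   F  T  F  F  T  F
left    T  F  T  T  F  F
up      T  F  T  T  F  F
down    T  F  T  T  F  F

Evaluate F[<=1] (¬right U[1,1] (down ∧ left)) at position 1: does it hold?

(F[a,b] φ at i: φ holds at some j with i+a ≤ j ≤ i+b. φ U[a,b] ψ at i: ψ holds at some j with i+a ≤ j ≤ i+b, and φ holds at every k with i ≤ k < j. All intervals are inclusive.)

Yes

Check (¬right U[1,1] (down ∧ left)) at each j in [1,2]:
  j=1: fails
  j=2: holds
Found at j=2 → formula holds.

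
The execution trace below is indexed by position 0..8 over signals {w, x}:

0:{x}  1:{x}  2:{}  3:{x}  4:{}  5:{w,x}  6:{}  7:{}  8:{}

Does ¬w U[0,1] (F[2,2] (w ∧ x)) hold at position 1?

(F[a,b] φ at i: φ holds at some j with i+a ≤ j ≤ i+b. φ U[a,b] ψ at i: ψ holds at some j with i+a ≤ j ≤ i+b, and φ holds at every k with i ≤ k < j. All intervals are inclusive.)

No

Need some j in [1,2] with F[2,2] (w ∧ x), and ¬w at every k in [1,j-1].
  j=1: F[2,2] (w ∧ x) — fails (none in [3,3]).
  j=2: F[2,2] (w ∧ x) — fails (none in [4,4]).
No j in the window works → until fails.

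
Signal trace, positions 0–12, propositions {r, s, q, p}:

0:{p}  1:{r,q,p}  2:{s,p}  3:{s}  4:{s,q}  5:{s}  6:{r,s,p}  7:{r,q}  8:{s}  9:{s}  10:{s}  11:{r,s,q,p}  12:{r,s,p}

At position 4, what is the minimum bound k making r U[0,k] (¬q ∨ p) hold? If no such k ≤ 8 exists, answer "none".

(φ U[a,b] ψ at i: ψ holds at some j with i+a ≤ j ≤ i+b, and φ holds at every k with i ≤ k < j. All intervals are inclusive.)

none

Need earliest j ≥ 4 with (¬q ∨ p), and r at every k in [4,j-1].
  j=4: rhs fails.
  j=5: rhs holds but lhs fails at k=4.
  j=6: rhs holds but lhs fails at k=4.
  j=7: rhs fails.
  j=8: rhs holds but lhs fails at k=4.
  j=9: rhs holds but lhs fails at k=4.
  j=10: rhs holds but lhs fails at k=4.
  j=11: rhs holds but lhs fails at k=4.
  j=12: rhs holds but lhs fails at k=4.
No witness within the range → none.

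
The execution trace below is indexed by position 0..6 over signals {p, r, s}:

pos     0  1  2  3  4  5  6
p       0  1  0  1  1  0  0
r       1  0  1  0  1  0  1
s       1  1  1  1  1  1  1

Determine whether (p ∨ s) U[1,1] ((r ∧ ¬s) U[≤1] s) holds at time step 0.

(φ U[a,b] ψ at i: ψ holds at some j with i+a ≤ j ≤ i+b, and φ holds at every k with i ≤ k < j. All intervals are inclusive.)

Need some j in [1,1] with ((r ∧ ¬s) U[≤1] s), and (p ∨ s) at every k in [0,j-1].
  j=1: ((r ∧ ¬s) U[≤1] s) holds; (p ∨ s) holds at every k in [0,0] → satisfied.

Holds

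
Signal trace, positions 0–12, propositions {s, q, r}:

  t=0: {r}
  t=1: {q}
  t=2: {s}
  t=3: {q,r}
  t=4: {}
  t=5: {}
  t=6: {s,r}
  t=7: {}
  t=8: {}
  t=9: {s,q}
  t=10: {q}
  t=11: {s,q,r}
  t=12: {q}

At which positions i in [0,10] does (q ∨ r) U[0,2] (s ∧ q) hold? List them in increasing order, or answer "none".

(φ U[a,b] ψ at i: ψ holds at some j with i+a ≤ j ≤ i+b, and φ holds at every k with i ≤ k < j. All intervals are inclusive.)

9, 10

Evaluate at each i in [0,10]:
  i=0: ✗ (no rhs in [0,2])
  i=1: ✗ (no rhs in [1,3])
  i=2: ✗ (no rhs in [2,4])
  i=3: ✗ (no rhs in [3,5])
  i=4: ✗ (no rhs in [4,6])
  i=5: ✗ (no rhs in [5,7])
  i=6: ✗ (no rhs in [6,8])
  i=7: ✗ (lhs fails at k=7 before rhs at j=9)
  i=8: ✗ (lhs fails at k=8 before rhs at j=9)
  i=9: ✓ (rhs at j=9)
  i=10: ✓ (rhs at j=11; lhs holds on [10,10])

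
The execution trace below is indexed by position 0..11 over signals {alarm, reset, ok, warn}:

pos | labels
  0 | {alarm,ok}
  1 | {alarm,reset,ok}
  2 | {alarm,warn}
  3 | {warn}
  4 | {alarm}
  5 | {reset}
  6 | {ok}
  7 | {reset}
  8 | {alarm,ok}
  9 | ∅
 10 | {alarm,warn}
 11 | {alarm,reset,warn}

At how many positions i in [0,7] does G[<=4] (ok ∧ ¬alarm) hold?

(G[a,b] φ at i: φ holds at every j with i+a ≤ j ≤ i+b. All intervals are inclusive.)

0

Evaluate at each i in [0,7]:
  i=0: ✗ (fails at j=0)
  i=1: ✗ (fails at j=1)
  i=2: ✗ (fails at j=2)
  i=3: ✗ (fails at j=3)
  i=4: ✗ (fails at j=4)
  i=5: ✗ (fails at j=5)
  i=6: ✗ (fails at j=7)
  i=7: ✗ (fails at j=7)
Positions where it holds: {} → 0.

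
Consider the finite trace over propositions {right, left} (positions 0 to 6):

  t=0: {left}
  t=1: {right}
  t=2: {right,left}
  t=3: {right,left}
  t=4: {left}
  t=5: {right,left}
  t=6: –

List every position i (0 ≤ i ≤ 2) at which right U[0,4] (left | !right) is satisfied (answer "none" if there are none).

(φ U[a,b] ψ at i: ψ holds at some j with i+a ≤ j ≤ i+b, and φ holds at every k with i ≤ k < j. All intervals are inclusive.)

0, 1, 2

Evaluate at each i in [0,2]:
  i=0: ✓ (rhs at j=0)
  i=1: ✓ (rhs at j=2; lhs holds on [1,1])
  i=2: ✓ (rhs at j=2)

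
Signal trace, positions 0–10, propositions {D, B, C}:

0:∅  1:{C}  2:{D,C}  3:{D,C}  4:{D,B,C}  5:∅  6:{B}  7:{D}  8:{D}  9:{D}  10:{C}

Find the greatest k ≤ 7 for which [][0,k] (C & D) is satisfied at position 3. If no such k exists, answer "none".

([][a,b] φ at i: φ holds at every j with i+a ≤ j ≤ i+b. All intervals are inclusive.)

(C & D) must hold from j=3 onward; find where it first fails.
  j=3: holds
  j=4: holds
  j=5: fails
Holds on [3,4], so largest k = 1.

1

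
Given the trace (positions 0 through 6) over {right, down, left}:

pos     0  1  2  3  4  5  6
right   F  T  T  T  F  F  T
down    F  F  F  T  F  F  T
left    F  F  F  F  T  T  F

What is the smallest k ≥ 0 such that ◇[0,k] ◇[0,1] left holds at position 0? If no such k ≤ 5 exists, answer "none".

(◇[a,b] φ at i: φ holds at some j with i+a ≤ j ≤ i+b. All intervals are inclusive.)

3

Scan j = 0,1,… for ◇[0,1] left:
  j=0: fails
  j=1: fails
  j=2: fails
  j=3: holds
First hit at j=3, so smallest k = 3-0 = 3.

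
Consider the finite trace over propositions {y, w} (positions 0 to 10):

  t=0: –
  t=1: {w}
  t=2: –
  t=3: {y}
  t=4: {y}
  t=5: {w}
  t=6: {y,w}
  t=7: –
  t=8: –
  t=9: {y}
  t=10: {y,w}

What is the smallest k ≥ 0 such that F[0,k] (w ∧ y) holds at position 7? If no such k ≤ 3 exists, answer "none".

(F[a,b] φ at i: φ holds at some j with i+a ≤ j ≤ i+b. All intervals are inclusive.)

3

Scan j = 7,8,… for (w ∧ y):
  j=7: fails
  j=8: fails
  j=9: fails
  j=10: holds
First hit at j=10, so smallest k = 10-7 = 3.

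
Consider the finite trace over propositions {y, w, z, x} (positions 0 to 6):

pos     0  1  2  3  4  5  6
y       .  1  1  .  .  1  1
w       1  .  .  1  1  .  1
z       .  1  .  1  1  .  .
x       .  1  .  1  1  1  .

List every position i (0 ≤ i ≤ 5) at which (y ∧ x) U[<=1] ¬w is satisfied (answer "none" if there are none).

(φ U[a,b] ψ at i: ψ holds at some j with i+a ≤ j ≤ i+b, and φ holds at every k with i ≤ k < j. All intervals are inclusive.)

Evaluate at each i in [0,5]:
  i=0: ✗ (lhs fails at k=0 before rhs at j=1)
  i=1: ✓ (rhs at j=1)
  i=2: ✓ (rhs at j=2)
  i=3: ✗ (no rhs in [3,4])
  i=4: ✗ (lhs fails at k=4 before rhs at j=5)
  i=5: ✓ (rhs at j=5)

1, 2, 5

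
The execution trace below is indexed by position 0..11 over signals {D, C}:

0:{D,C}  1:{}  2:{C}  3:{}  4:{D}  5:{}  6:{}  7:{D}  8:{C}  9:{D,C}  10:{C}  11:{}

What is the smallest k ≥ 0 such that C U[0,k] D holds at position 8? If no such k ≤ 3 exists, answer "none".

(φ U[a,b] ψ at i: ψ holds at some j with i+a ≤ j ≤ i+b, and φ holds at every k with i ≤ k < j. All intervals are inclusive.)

1

Need earliest j ≥ 8 with D, and C at every k in [8,j-1].
  j=8: rhs fails.
  j=9: rhs holds; lhs holds on [8,8]. k = 1.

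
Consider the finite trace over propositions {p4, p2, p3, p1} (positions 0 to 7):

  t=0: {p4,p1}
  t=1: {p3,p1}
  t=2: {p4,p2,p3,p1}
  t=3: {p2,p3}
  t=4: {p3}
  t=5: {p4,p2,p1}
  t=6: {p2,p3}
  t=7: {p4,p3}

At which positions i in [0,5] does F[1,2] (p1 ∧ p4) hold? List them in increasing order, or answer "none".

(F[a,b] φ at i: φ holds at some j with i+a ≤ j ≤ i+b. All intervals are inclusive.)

Evaluate at each i in [0,5]:
  i=0: ✓ (witness j=2)
  i=1: ✓ (witness j=2)
  i=2: ✗ (none in [3,4])
  i=3: ✓ (witness j=5)
  i=4: ✓ (witness j=5)
  i=5: ✗ (none in [6,7])

0, 1, 3, 4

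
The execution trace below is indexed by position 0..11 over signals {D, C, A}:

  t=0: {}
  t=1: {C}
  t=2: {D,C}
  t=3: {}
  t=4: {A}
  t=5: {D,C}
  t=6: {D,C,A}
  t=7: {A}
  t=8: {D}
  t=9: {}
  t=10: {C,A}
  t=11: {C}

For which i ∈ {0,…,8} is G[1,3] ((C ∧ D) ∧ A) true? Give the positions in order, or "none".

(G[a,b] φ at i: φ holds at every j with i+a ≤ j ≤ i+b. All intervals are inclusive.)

Evaluate at each i in [0,8]:
  i=0: ✗ (fails at j=1)
  i=1: ✗ (fails at j=2)
  i=2: ✗ (fails at j=3)
  i=3: ✗ (fails at j=4)
  i=4: ✗ (fails at j=5)
  i=5: ✗ (fails at j=7)
  i=6: ✗ (fails at j=7)
  i=7: ✗ (fails at j=8)
  i=8: ✗ (fails at j=9)

none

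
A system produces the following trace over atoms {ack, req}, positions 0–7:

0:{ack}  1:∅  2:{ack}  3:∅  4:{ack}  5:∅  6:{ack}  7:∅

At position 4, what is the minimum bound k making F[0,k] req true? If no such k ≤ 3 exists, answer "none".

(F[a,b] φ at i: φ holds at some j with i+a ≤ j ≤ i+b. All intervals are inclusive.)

none

Scan j = 4,5,… for req:
  j=4: fails
  j=5: fails
  j=6: fails
  j=7: fails
No j in [4,7] satisfies it → none.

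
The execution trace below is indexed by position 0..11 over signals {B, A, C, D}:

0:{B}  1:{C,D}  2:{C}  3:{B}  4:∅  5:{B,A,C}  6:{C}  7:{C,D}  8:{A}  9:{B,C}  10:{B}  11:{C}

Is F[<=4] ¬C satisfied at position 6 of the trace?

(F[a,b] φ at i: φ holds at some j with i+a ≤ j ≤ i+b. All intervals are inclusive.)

Holds

Check ¬C at each j in [6,10]:
  j=6: false
  j=7: false
  j=8: true
  j=9: false
  j=10: true
Found at j=8 → formula holds.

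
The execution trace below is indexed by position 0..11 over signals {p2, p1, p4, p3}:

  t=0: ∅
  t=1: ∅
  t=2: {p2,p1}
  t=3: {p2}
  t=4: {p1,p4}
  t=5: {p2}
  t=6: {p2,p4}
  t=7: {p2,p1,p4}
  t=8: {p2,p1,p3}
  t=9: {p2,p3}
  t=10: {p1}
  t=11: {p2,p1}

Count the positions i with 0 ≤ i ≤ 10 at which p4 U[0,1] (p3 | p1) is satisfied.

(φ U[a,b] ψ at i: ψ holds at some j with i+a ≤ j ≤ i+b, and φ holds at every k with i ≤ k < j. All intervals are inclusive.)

Evaluate at each i in [0,10]:
  i=0: ✗ (no rhs in [0,1])
  i=1: ✗ (lhs fails at k=1 before rhs at j=2)
  i=2: ✓ (rhs at j=2)
  i=3: ✗ (lhs fails at k=3 before rhs at j=4)
  i=4: ✓ (rhs at j=4)
  i=5: ✗ (no rhs in [5,6])
  i=6: ✓ (rhs at j=7; lhs holds on [6,6])
  i=7: ✓ (rhs at j=7)
  i=8: ✓ (rhs at j=8)
  i=9: ✓ (rhs at j=9)
  i=10: ✓ (rhs at j=10)
Positions where it holds: {2, 4, 6, 7, 8, 9, 10} → 7.

7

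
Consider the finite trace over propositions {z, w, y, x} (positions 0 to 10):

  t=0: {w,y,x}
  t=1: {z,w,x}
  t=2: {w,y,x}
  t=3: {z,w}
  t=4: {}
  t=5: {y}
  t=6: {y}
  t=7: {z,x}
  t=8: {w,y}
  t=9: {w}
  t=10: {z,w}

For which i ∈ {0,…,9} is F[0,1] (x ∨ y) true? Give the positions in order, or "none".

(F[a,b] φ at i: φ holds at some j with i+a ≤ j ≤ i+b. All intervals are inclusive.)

0, 1, 2, 4, 5, 6, 7, 8

Evaluate at each i in [0,9]:
  i=0: ✓ (witness j=0)
  i=1: ✓ (witness j=1)
  i=2: ✓ (witness j=2)
  i=3: ✗ (none in [3,4])
  i=4: ✓ (witness j=5)
  i=5: ✓ (witness j=5)
  i=6: ✓ (witness j=6)
  i=7: ✓ (witness j=7)
  i=8: ✓ (witness j=8)
  i=9: ✗ (none in [9,10])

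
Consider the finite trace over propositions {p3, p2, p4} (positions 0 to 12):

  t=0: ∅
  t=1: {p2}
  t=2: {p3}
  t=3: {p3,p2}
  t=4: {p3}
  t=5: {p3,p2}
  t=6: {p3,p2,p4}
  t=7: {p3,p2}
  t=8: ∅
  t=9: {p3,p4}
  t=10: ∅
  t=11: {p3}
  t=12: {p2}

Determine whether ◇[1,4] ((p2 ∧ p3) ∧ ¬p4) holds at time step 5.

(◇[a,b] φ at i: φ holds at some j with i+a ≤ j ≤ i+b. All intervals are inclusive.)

Check ((p2 ∧ p3) ∧ ¬p4) at each j in [6,9]:
  j=6: false
  j=7: true
  j=8: false
  j=9: false
Found at j=7 → formula holds.

True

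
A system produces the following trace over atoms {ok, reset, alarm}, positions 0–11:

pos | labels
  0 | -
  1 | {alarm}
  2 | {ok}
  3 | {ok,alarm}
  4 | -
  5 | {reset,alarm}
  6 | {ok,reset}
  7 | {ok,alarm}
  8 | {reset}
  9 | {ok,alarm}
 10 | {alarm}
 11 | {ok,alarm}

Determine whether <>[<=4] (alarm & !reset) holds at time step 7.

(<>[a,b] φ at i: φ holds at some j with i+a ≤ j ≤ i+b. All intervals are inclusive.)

Check (alarm & !reset) at each j in [7,11]:
  j=7: true
  j=8: false
  j=9: true
  j=10: true
  j=11: true
Found at j=7 → formula holds.

True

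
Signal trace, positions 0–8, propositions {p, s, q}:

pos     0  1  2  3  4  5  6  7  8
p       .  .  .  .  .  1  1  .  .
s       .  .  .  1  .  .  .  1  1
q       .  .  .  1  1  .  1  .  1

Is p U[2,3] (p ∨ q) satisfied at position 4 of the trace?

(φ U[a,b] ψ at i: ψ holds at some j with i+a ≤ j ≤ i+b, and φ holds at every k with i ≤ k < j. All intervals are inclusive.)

Need some j in [6,7] with (p ∨ q), and p at every k in [4,j-1].
  j=6: (p ∨ q) holds, but p fails at k=4 → not this j.
  j=7: (p ∨ q) false.
No j in the window works → until fails.

No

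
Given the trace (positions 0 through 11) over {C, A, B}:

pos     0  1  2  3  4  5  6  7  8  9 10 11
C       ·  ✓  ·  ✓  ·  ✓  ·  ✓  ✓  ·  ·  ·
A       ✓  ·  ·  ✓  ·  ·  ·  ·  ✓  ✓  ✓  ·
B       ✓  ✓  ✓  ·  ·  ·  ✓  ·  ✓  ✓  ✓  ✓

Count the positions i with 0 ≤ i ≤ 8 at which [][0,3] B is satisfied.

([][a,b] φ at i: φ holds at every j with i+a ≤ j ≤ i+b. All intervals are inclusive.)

Evaluate at each i in [0,8]:
  i=0: ✗ (fails at j=3)
  i=1: ✗ (fails at j=3)
  i=2: ✗ (fails at j=3)
  i=3: ✗ (fails at j=3)
  i=4: ✗ (fails at j=4)
  i=5: ✗ (fails at j=5)
  i=6: ✗ (fails at j=7)
  i=7: ✗ (fails at j=7)
  i=8: ✓ (all of [8,11])
Positions where it holds: {8} → 1.

1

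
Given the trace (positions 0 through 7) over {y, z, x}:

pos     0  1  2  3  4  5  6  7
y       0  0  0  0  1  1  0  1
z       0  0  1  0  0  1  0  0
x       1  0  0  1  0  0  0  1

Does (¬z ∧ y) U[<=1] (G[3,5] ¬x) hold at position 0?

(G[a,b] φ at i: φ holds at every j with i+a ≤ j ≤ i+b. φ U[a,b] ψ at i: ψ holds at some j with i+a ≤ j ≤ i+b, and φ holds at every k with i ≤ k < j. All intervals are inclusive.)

Does not hold

Need some j in [0,1] with G[3,5] ¬x, and (¬z ∧ y) at every k in [0,j-1].
  j=0: G[3,5] ¬x — fails at 3.
  j=1: G[3,5] ¬x holds, but (¬z ∧ y) fails at k=0 → not this j.
No j in the window works → until fails.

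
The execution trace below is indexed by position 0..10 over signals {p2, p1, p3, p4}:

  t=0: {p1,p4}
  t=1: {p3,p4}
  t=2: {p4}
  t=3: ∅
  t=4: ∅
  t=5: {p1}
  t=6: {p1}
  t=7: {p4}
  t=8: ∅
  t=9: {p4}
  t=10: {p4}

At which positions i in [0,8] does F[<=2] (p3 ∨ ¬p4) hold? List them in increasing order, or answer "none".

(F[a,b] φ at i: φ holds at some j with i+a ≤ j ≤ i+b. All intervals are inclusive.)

0, 1, 2, 3, 4, 5, 6, 7, 8

Evaluate at each i in [0,8]:
  i=0: ✓ (witness j=1)
  i=1: ✓ (witness j=1)
  i=2: ✓ (witness j=3)
  i=3: ✓ (witness j=3)
  i=4: ✓ (witness j=4)
  i=5: ✓ (witness j=5)
  i=6: ✓ (witness j=6)
  i=7: ✓ (witness j=8)
  i=8: ✓ (witness j=8)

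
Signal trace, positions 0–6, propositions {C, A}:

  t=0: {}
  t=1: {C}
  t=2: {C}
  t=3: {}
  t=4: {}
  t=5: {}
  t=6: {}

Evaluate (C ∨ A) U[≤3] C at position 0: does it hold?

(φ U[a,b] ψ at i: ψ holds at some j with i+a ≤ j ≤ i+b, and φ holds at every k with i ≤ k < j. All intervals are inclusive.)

Does not hold

Need some j in [0,3] with C, and (C ∨ A) at every k in [0,j-1].
  j=0: C false.
  j=1: C holds, but (C ∨ A) fails at k=0 → not this j.
  j=2: C holds, but (C ∨ A) fails at k=0 → not this j.
  j=3: C false.
No j in the window works → until fails.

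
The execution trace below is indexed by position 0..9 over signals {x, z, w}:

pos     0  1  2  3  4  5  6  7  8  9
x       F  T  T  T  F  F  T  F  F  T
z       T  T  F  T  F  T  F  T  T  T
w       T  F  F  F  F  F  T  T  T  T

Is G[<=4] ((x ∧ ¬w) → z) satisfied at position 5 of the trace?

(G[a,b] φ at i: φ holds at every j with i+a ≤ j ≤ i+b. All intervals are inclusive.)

True

Check ((x ∧ ¬w) → z) at every j in [5,9]:
  j=5: antecedent false → ✓
  j=6: antecedent false → ✓
  j=7: antecedent false → ✓
  j=8: antecedent false → ✓
  j=9: antecedent false → ✓
All positions satisfy it → formula holds.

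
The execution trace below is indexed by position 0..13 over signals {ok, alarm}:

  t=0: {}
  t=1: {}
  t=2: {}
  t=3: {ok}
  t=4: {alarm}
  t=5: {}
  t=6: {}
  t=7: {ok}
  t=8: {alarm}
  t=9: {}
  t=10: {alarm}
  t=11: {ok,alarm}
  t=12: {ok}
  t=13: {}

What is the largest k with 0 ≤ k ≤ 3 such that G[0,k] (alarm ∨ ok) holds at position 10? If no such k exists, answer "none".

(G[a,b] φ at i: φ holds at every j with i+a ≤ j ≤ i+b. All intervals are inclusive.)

2

(alarm ∨ ok) must hold from j=10 onward; find where it first fails.
  j=10: holds
  j=11: holds
  j=12: holds
  j=13: fails
Holds on [10,12], so largest k = 2.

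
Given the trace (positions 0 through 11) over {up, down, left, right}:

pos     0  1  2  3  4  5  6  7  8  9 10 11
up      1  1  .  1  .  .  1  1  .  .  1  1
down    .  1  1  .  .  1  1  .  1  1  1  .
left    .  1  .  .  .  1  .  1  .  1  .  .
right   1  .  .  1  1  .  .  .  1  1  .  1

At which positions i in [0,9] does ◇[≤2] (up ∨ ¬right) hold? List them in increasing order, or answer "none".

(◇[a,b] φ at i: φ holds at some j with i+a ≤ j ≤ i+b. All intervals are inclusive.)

Evaluate at each i in [0,9]:
  i=0: ✓ (witness j=0)
  i=1: ✓ (witness j=1)
  i=2: ✓ (witness j=2)
  i=3: ✓ (witness j=3)
  i=4: ✓ (witness j=5)
  i=5: ✓ (witness j=5)
  i=6: ✓ (witness j=6)
  i=7: ✓ (witness j=7)
  i=8: ✓ (witness j=10)
  i=9: ✓ (witness j=10)

0, 1, 2, 3, 4, 5, 6, 7, 8, 9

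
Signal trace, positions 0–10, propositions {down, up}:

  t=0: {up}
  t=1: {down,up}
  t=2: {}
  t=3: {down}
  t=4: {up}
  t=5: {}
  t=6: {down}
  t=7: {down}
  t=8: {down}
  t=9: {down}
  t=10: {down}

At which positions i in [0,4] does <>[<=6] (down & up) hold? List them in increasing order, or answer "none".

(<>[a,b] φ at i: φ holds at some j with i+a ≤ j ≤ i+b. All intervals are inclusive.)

Evaluate at each i in [0,4]:
  i=0: ✓ (witness j=1)
  i=1: ✓ (witness j=1)
  i=2: ✗ (none in [2,8])
  i=3: ✗ (none in [3,9])
  i=4: ✗ (none in [4,10])

0, 1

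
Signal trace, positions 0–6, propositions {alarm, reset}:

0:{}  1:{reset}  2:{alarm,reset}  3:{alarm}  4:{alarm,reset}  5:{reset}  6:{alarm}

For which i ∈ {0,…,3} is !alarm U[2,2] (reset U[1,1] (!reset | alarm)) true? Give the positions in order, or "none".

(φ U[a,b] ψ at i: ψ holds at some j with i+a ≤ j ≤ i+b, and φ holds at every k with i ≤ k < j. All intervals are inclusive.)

Evaluate at each i in [0,3]:
  i=0: ✓ (rhs at j=2; lhs holds on [0,1])
  i=1: ✗ (no rhs in [3,3])
  i=2: ✗ (no rhs in [4,4])
  i=3: ✗ (lhs fails at k=3 before rhs at j=5)

0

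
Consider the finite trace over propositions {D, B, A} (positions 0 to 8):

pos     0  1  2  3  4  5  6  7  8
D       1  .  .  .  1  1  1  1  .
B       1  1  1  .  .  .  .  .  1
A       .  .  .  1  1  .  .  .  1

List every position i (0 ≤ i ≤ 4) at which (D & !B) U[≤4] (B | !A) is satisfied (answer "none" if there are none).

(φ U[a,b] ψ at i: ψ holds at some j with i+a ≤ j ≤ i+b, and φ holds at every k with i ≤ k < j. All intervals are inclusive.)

Evaluate at each i in [0,4]:
  i=0: ✓ (rhs at j=0)
  i=1: ✓ (rhs at j=1)
  i=2: ✓ (rhs at j=2)
  i=3: ✗ (lhs fails at k=3 before rhs at j=5)
  i=4: ✓ (rhs at j=5; lhs holds on [4,4])

0, 1, 2, 4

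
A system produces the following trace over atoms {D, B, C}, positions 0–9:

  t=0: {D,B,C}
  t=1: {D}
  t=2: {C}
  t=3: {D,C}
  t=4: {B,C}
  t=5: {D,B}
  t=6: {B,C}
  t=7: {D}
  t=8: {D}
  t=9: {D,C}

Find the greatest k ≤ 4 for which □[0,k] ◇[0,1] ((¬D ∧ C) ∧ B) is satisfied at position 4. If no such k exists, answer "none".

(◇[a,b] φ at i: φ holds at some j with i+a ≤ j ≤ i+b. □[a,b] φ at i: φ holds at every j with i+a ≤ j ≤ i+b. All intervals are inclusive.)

2

◇[0,1] ((¬D ∧ C) ∧ B) must hold from j=4 onward; find where it first fails.
  j=4: holds
  j=5: holds
  j=6: holds
  j=7: fails
Holds on [4,6], so largest k = 2.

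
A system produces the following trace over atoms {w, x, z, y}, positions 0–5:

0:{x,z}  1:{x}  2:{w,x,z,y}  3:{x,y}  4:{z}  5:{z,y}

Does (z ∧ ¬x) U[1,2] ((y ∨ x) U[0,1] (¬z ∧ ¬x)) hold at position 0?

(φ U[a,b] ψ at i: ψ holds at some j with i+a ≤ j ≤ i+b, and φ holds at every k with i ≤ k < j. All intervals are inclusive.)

Need some j in [1,2] with ((y ∨ x) U[0,1] (¬z ∧ ¬x)), and (z ∧ ¬x) at every k in [0,j-1].
  j=1: ((y ∨ x) U[0,1] (¬z ∧ ¬x)) — fails.
  j=2: ((y ∨ x) U[0,1] (¬z ∧ ¬x)) — fails.
No j in the window works → until fails.

Does not hold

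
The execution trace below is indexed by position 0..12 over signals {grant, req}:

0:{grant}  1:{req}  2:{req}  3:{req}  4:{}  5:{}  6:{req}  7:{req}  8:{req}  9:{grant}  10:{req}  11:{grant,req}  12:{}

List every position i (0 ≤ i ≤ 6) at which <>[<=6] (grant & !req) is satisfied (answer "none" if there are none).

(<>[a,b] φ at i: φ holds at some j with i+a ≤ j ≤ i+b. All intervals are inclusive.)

Evaluate at each i in [0,6]:
  i=0: ✓ (witness j=0)
  i=1: ✗ (none in [1,7])
  i=2: ✗ (none in [2,8])
  i=3: ✓ (witness j=9)
  i=4: ✓ (witness j=9)
  i=5: ✓ (witness j=9)
  i=6: ✓ (witness j=9)

0, 3, 4, 5, 6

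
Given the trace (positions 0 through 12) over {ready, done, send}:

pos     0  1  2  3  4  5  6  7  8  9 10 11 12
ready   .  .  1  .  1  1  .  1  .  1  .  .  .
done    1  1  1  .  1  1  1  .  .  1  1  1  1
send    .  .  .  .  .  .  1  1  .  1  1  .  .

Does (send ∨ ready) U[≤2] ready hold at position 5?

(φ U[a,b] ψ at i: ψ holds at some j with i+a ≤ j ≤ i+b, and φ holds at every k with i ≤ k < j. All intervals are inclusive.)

Yes

Need some j in [5,7] with ready, and (send ∨ ready) at every k in [5,j-1].
  j=5: ready holds; no prefix to check → satisfied.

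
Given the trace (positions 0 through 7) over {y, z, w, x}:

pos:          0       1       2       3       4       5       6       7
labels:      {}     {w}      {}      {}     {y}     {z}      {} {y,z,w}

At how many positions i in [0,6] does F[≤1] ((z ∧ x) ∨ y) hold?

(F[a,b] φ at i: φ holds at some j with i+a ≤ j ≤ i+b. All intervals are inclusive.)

3

Evaluate at each i in [0,6]:
  i=0: ✗ (none in [0,1])
  i=1: ✗ (none in [1,2])
  i=2: ✗ (none in [2,3])
  i=3: ✓ (witness j=4)
  i=4: ✓ (witness j=4)
  i=5: ✗ (none in [5,6])
  i=6: ✓ (witness j=7)
Positions where it holds: {3, 4, 6} → 3.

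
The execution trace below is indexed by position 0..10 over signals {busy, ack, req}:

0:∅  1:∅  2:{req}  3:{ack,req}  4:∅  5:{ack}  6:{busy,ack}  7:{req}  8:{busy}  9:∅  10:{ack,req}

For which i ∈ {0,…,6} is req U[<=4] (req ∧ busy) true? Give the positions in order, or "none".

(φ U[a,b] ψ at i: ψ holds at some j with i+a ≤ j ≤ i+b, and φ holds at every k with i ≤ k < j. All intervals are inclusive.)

Evaluate at each i in [0,6]:
  i=0: ✗ (no rhs in [0,4])
  i=1: ✗ (no rhs in [1,5])
  i=2: ✗ (no rhs in [2,6])
  i=3: ✗ (no rhs in [3,7])
  i=4: ✗ (no rhs in [4,8])
  i=5: ✗ (no rhs in [5,9])
  i=6: ✗ (no rhs in [6,10])

none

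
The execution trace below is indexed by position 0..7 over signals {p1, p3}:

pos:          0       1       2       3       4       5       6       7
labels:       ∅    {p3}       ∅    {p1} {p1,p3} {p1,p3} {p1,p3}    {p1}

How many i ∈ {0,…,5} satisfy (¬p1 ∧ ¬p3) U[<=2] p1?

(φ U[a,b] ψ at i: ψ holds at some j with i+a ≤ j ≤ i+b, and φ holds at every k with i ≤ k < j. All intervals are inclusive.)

4

Evaluate at each i in [0,5]:
  i=0: ✗ (no rhs in [0,2])
  i=1: ✗ (lhs fails at k=1 before rhs at j=3)
  i=2: ✓ (rhs at j=3; lhs holds on [2,2])
  i=3: ✓ (rhs at j=3)
  i=4: ✓ (rhs at j=4)
  i=5: ✓ (rhs at j=5)
Positions where it holds: {2, 3, 4, 5} → 4.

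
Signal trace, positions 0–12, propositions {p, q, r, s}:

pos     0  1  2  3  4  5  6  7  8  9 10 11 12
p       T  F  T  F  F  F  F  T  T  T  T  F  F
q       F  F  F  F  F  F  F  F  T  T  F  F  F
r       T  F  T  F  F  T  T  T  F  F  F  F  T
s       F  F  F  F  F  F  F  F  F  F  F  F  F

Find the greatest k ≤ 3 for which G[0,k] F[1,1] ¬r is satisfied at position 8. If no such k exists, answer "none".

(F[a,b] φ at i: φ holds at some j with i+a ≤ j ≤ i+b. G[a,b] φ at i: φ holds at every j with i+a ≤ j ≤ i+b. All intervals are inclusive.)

F[1,1] ¬r must hold from j=8 onward; find where it first fails.
  j=8: holds
  j=9: holds
  j=10: holds
  j=11: fails
Holds on [8,10], so largest k = 2.

2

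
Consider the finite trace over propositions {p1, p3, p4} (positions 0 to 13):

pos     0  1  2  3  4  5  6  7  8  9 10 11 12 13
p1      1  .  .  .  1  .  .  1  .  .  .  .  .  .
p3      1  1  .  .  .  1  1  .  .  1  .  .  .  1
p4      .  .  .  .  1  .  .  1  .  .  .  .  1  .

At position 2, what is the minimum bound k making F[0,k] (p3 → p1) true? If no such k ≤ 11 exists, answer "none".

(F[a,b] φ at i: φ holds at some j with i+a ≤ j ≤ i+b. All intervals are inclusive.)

Scan j = 2,3,… for (p3 → p1):
  j=2: holds
First hit at j=2, so smallest k = 2-2 = 0.

0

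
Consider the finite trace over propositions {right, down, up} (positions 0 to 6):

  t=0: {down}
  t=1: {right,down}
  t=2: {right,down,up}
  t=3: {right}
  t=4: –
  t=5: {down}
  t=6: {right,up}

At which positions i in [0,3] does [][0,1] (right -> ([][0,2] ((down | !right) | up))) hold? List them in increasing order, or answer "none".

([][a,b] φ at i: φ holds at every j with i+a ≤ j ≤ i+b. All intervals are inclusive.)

none

Evaluate at each i in [0,3]:
  i=0: ✗ (fails at j=1)
  i=1: ✗ (fails at j=1)
  i=2: ✗ (fails at j=2)
  i=3: ✗ (fails at j=3)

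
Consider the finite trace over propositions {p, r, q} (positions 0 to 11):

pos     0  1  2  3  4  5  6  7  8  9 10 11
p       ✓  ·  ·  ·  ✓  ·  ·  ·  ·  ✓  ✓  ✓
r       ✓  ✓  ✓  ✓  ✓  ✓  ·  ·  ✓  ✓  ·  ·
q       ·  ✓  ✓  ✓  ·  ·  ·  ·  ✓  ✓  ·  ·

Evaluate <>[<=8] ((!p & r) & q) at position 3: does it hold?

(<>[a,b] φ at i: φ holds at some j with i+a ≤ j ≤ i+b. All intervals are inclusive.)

Check ((!p & r) & q) at each j in [3,11]:
  j=3: true
  j=4: false
  j=5: false
  j=6: false
  j=7: false
  j=8: true
  j=9: false
  j=10: false
  j=11: false
Found at j=3 → formula holds.

True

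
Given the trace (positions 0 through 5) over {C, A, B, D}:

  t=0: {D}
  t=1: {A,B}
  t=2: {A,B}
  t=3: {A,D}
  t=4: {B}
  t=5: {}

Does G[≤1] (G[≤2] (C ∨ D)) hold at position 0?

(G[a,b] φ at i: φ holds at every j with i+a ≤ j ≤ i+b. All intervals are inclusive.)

No

Check G[≤2] (C ∨ D) at every j in [0,1]:
  j=0: fails at 1
  j=1: fails at 1
Fails at j=0 → formula fails.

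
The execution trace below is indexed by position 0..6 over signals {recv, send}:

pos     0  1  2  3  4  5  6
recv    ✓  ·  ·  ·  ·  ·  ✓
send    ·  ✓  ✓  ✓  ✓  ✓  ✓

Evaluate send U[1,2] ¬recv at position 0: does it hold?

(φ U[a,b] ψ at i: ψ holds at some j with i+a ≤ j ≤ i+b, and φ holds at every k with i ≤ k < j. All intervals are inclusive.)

Need some j in [1,2] with ¬recv, and send at every k in [0,j-1].
  j=1: ¬recv holds, but send fails at k=0 → not this j.
  j=2: ¬recv holds, but send fails at k=0 → not this j.
No j in the window works → until fails.

No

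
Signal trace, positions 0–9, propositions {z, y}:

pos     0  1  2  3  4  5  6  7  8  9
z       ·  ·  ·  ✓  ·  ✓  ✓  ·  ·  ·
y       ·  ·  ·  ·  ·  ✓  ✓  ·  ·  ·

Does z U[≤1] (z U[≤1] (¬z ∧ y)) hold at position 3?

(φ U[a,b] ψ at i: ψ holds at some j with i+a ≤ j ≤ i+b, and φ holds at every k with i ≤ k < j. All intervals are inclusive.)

No

Need some j in [3,4] with (z U[≤1] (¬z ∧ y)), and z at every k in [3,j-1].
  j=3: (z U[≤1] (¬z ∧ y)) — fails.
  j=4: (z U[≤1] (¬z ∧ y)) — fails.
No j in the window works → until fails.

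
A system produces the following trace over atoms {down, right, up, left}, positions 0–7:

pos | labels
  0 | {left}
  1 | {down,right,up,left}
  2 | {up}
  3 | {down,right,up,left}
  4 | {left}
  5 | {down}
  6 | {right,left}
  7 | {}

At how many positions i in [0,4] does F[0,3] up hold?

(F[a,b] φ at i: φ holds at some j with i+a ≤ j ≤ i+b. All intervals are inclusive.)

Evaluate at each i in [0,4]:
  i=0: ✓ (witness j=1)
  i=1: ✓ (witness j=1)
  i=2: ✓ (witness j=2)
  i=3: ✓ (witness j=3)
  i=4: ✗ (none in [4,7])
Positions where it holds: {0, 1, 2, 3} → 4.

4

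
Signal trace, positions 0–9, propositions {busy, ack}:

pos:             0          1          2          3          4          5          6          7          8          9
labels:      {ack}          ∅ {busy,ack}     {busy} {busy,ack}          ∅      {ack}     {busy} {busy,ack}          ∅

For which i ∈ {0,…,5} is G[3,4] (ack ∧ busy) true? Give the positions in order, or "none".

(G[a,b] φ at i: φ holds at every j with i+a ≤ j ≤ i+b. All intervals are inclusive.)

none

Evaluate at each i in [0,5]:
  i=0: ✗ (fails at j=3)
  i=1: ✗ (fails at j=5)
  i=2: ✗ (fails at j=5)
  i=3: ✗ (fails at j=6)
  i=4: ✗ (fails at j=7)
  i=5: ✗ (fails at j=9)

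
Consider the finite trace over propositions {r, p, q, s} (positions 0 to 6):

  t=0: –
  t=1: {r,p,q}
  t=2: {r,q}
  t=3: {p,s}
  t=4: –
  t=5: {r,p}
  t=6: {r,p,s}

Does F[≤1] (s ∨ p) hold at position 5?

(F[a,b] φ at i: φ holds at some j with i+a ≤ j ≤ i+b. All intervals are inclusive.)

Check (s ∨ p) at each j in [5,6]:
  j=5: true
  j=6: true
Found at j=5 → formula holds.

Yes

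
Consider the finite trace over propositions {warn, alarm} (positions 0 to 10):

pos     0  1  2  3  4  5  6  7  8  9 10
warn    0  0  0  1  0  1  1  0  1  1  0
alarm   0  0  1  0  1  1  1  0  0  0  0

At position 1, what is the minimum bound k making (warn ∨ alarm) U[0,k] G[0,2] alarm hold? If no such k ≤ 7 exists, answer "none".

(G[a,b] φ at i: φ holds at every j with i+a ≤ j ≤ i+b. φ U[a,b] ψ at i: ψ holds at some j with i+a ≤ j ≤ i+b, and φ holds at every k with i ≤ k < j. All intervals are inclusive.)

none

Need earliest j ≥ 1 with G[0,2] alarm, and (warn ∨ alarm) at every k in [1,j-1].
  j=1: rhs fails.
  j=2: rhs fails.
  j=3: rhs fails.
  j=4: rhs holds but lhs fails at k=1.
  j=5: rhs fails.
  j=6: rhs fails.
  j=7: rhs fails.
  j=8: rhs fails.
No witness within the range → none.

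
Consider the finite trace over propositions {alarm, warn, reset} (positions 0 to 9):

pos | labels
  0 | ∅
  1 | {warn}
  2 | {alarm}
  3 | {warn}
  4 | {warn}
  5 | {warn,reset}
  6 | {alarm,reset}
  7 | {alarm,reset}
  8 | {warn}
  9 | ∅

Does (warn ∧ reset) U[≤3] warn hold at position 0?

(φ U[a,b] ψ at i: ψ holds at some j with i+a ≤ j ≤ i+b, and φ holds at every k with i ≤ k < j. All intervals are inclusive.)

Need some j in [0,3] with warn, and (warn ∧ reset) at every k in [0,j-1].
  j=0: warn false.
  j=1: warn holds, but (warn ∧ reset) fails at k=0 → not this j.
  j=2: warn false.
  j=3: warn holds, but (warn ∧ reset) fails at k=0 → not this j.
No j in the window works → until fails.

No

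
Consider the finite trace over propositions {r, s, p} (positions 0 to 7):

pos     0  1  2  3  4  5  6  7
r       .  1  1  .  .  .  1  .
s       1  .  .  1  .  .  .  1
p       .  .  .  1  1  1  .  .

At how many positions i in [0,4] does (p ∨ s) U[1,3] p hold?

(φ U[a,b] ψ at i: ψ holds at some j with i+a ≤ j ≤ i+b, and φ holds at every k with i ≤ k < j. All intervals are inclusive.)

Evaluate at each i in [0,4]:
  i=0: ✗ (lhs fails at k=1 before rhs at j=3)
  i=1: ✗ (lhs fails at k=1 before rhs at j=3)
  i=2: ✗ (lhs fails at k=2 before rhs at j=3)
  i=3: ✓ (rhs at j=4; lhs holds on [3,3])
  i=4: ✓ (rhs at j=5; lhs holds on [4,4])
Positions where it holds: {3, 4} → 2.

2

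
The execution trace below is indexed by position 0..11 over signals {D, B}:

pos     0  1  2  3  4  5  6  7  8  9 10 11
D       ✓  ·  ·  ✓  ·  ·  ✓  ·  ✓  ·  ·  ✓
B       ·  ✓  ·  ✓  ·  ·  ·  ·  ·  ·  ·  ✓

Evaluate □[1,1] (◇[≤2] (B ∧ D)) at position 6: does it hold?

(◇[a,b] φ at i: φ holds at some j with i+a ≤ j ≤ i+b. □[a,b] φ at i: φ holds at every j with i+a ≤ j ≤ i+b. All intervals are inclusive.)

No

Check ◇[≤2] (B ∧ D) at every j in [7,7]:
  j=7: fails (none in [7,9])
Fails at j=7 → formula fails.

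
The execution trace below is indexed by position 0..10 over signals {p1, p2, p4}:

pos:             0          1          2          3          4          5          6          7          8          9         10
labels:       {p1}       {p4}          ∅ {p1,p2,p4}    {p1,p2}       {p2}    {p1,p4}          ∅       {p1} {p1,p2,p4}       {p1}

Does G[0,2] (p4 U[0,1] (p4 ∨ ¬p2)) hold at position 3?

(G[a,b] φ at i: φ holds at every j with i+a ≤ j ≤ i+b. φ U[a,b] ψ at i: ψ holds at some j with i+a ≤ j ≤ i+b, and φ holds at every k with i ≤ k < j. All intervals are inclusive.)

False

Check (p4 U[0,1] (p4 ∨ ¬p2)) at every j in [3,5]:
  j=3: holds
  j=4: fails
  j=5: fails
Fails at j=4 → formula fails.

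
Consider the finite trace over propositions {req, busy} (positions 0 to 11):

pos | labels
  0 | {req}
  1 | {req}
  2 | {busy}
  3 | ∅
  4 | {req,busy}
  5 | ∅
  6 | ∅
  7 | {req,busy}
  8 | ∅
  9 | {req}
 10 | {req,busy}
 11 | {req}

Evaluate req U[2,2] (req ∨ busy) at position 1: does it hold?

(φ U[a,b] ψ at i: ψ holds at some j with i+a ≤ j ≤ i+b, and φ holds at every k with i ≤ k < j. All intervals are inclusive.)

False

Need some j in [3,3] with (req ∨ busy), and req at every k in [1,j-1].
  j=3: (req ∨ busy) false.
No j in the window works → until fails.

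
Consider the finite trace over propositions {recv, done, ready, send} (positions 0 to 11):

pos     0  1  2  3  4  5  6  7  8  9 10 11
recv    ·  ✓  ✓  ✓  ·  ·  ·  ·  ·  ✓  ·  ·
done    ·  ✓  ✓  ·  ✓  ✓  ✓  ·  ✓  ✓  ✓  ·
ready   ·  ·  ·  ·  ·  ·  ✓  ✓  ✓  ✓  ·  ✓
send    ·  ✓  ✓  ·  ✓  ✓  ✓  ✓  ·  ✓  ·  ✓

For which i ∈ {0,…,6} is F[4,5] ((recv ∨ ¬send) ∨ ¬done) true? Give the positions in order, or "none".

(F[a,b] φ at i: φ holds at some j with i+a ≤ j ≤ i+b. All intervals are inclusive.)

Evaluate at each i in [0,6]:
  i=0: ✗ (none in [4,5])
  i=1: ✗ (none in [5,6])
  i=2: ✓ (witness j=7)
  i=3: ✓ (witness j=7)
  i=4: ✓ (witness j=8)
  i=5: ✓ (witness j=9)
  i=6: ✓ (witness j=10)

2, 3, 4, 5, 6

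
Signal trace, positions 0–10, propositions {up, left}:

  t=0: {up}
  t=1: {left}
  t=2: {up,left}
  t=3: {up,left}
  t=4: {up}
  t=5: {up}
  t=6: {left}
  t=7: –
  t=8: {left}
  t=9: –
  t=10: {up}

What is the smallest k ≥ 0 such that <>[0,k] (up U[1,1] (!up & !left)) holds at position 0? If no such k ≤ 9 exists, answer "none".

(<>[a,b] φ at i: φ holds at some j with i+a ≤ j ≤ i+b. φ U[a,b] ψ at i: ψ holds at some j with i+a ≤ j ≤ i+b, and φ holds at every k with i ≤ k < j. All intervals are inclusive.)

none

Scan j = 0,1,… for (up U[1,1] (!up & !left)):
  j=0: fails
  j=1: fails
  j=2: fails
  j=3: fails
  j=4: fails
  j=5: fails
  j=6: fails
  j=7: fails
  j=8: fails
  j=9: fails
No j in [0,9] satisfies it → none.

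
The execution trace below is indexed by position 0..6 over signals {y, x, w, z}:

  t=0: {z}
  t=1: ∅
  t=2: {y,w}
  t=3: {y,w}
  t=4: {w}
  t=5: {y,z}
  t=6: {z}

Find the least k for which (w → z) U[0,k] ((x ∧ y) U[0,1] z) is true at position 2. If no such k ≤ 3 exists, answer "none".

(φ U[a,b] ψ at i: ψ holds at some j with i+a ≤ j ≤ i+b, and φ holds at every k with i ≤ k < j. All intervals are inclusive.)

none

Need earliest j ≥ 2 with ((x ∧ y) U[0,1] z), and (w → z) at every k in [2,j-1].
  j=2: rhs fails.
  j=3: rhs fails.
  j=4: rhs fails.
  j=5: rhs holds but lhs fails at k=2.
No witness within the range → none.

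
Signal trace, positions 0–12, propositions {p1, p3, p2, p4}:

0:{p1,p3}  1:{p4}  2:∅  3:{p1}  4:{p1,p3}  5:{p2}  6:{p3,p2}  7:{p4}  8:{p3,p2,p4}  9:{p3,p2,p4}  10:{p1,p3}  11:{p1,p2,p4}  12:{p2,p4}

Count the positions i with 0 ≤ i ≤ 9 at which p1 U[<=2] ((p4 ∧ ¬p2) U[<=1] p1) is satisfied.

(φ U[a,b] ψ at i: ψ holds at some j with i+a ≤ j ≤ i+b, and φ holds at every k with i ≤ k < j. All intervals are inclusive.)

3

Evaluate at each i in [0,9]:
  i=0: ✓ (rhs at j=0)
  i=1: ✗ (lhs fails at k=1 before rhs at j=3)
  i=2: ✗ (lhs fails at k=2 before rhs at j=3)
  i=3: ✓ (rhs at j=3)
  i=4: ✓ (rhs at j=4)
  i=5: ✗ (no rhs in [5,7])
  i=6: ✗ (no rhs in [6,8])
  i=7: ✗ (no rhs in [7,9])
  i=8: ✗ (lhs fails at k=8 before rhs at j=10)
  i=9: ✗ (lhs fails at k=9 before rhs at j=10)
Positions where it holds: {0, 3, 4} → 3.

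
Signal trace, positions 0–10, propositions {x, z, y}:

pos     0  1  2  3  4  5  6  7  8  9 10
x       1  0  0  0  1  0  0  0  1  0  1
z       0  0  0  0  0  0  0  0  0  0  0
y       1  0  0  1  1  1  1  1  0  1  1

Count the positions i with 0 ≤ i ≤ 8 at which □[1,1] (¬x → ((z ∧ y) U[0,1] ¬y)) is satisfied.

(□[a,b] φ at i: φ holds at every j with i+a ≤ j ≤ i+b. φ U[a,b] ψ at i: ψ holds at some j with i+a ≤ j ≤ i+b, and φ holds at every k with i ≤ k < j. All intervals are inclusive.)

Evaluate at each i in [0,8]:
  i=0: ✓ (all of [1,1])
  i=1: ✓ (all of [2,2])
  i=2: ✗ (fails at j=3)
  i=3: ✓ (all of [4,4])
  i=4: ✗ (fails at j=5)
  i=5: ✗ (fails at j=6)
  i=6: ✗ (fails at j=7)
  i=7: ✓ (all of [8,8])
  i=8: ✗ (fails at j=9)
Positions where it holds: {0, 1, 3, 7} → 4.

4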